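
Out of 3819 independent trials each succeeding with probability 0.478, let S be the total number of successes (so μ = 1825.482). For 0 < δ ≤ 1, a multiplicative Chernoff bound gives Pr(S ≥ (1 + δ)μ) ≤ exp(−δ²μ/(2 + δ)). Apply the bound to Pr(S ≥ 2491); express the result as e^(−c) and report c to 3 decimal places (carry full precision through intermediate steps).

Write 2491 = (1 + δ)μ, so δ = 2491/1825.482 − 1 = 0.3645711…
Then the exponent is δ²μ/(2 + δ) = (2491 − μ)² / (μ·(2 + δ)) = 102.609998.

102.610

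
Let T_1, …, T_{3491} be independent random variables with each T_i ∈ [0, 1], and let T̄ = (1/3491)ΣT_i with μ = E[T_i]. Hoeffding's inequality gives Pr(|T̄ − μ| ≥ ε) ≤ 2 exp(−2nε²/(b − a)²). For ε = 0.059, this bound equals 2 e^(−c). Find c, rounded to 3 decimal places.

c = 2nε²/(b − a)² = 2·3491·0.059² / 1² = 24.3043.

24.304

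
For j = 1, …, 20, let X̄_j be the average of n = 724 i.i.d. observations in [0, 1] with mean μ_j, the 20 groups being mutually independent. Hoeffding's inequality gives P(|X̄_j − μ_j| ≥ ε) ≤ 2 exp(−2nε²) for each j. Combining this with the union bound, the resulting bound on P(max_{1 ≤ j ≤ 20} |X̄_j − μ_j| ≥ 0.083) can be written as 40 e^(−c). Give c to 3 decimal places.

9.975

Union bound over the 20 events: P(max_{1 ≤ j ≤ 20} |X̄_j − μ_j| ≥ 0.083) ≤ 20·2·exp(−2nε²) = 40 exp(−2·724·0.083²).
So c = 2·724·0.083² = 9.9753.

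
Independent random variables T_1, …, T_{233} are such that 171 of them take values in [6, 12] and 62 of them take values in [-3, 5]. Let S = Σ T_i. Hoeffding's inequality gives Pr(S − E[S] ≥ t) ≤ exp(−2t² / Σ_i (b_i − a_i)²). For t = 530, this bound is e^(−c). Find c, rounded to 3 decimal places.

55.492

Σ(b_i − a_i)² = 171·6² + 62·8² = 10124.
c = 2t² / 10124 = 2·530² / 10124 = 55.4919.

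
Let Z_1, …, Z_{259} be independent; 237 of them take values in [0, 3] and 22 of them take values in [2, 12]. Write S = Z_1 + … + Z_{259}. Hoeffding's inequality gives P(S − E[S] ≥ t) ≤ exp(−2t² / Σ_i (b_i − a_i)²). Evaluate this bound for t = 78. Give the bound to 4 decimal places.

Σ(b_i − a_i)² = 237·3² + 22·10² = 4333.
Exponent = 2·78² / 4333 = 2.80822.
Bound = exp(−2.80822) = 0.06031.

0.0603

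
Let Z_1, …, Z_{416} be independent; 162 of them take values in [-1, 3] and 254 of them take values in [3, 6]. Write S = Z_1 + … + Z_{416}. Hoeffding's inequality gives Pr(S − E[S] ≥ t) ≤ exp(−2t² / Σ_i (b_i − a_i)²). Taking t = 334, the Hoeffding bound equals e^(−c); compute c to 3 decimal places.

Σ(b_i − a_i)² = 162·4² + 254·3² = 4878.
c = 2t² / 4878 = 2·334² / 4878 = 45.7384.

45.738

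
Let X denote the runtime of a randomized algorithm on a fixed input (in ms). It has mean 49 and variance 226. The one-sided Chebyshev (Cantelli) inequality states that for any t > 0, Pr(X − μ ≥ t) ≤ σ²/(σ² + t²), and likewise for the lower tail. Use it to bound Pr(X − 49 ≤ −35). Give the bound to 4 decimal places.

0.1558

Here σ² = 226 and t = 35, so σ² + t² = 1451.
Cantelli's bound: 226/1451 = 0.1558.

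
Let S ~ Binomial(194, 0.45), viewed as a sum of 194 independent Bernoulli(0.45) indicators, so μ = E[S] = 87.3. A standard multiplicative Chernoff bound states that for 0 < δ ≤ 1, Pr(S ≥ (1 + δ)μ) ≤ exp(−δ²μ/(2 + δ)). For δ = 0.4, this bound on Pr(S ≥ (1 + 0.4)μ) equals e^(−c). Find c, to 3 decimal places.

c = δ²μ/(2 + δ) = 0.4²·87.3/(2 + 0.4) = 5.8200.

5.820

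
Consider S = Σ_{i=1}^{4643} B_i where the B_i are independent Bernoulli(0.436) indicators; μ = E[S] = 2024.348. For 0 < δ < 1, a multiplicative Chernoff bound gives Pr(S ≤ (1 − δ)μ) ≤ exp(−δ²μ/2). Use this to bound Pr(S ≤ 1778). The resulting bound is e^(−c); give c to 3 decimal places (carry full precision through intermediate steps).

Write 1778 = (1 − δ)μ, so δ = 1 − 1778/2024.348 = 0.1216925…
Then the exponent is δ²μ/2 = (μ − 1778)²/(2μ) = 14.989354.

14.989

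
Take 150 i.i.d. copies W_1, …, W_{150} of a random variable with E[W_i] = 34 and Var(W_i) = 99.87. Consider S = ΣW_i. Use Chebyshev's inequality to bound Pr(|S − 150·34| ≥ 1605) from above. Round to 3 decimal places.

0.006

Var(S) = n·Var(W_i) = 150·99.87 = 14980.5.
Chebyshev: Pr(|S − 150·34| ≥ 1605) ≤ Var(S)/1605² = 14980.5/2576025 = 0.0058.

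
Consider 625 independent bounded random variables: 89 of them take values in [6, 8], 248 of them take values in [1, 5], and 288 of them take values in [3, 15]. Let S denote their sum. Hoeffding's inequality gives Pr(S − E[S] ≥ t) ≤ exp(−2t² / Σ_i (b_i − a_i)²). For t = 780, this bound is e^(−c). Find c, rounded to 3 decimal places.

Σ(b_i − a_i)² = 89·2² + 248·4² + 288·12² = 45796.
c = 2t² / 45796 = 2·780² / 45796 = 26.5700.

26.570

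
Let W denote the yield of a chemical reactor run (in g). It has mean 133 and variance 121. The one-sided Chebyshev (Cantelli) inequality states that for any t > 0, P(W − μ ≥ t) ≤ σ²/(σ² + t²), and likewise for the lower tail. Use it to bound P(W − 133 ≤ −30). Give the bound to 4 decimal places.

Here σ² = 121 and t = 30, so σ² + t² = 1021.
Cantelli's bound: 121/1021 = 0.1185.

0.1185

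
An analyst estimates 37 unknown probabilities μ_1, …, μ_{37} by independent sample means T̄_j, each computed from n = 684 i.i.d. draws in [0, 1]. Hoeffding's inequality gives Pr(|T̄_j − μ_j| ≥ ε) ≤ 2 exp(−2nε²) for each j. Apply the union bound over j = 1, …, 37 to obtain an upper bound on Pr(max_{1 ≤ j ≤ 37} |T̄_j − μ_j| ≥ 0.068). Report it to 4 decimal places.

0.1324

Per-experiment Hoeffding bound: 2·exp(−2·684·0.068²) = 2·exp(−6.32563) = 0.0035797.
Union bound over 37 events: 37·0.0035797 = 0.13245.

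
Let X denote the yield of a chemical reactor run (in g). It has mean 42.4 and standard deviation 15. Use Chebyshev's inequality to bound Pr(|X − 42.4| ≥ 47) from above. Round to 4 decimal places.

Chebyshev: Pr(|X − μ| ≥ t) ≤ Var(X)/t².
Var(X) = σ² = 15² = 225.
Bound = 225 / 2209 = 0.1019.

0.1019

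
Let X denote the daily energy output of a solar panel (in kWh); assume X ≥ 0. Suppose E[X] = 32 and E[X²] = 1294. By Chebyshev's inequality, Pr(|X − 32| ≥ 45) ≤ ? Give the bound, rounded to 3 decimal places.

Var(X) = E[X²] − (E[X])² = 1294 − 1024 = 270.
Chebyshev's inequality: Pr(|X − μ| ≥ t) ≤ Var(X)/t² = 270/2025 = 0.1333.

0.133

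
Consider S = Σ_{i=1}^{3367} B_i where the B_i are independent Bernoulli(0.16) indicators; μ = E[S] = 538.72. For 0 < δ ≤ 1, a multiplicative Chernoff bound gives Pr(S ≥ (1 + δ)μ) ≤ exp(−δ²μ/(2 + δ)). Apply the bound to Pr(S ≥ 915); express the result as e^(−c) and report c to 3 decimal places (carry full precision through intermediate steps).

Write 915 = (1 + δ)μ, so δ = 915/538.72 − 1 = 0.6984704…
Then the exponent is δ²μ/(2 + δ) = (915 − μ)² / (μ·(2 + δ)) = 97.396086.

97.396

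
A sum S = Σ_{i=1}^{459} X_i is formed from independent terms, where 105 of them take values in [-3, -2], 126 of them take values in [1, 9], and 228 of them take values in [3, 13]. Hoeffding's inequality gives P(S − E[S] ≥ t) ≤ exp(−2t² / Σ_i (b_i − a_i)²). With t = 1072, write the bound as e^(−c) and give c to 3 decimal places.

Σ(b_i − a_i)² = 105·1² + 126·8² + 228·10² = 30969.
c = 2t² / 30969 = 2·1072² / 30969 = 74.2151.

74.215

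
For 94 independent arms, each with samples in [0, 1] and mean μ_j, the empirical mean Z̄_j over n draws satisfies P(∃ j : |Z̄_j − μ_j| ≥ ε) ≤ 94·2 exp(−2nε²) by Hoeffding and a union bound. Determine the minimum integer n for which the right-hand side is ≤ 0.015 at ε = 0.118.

Need 2·94·exp(−2nε²) ≤ 0.015, i.e. exp(−2nε²) ≤ 0.015/188.
So 2nε² ≥ ln(188/0.015) = 9.436147.
Hence n ≥ 9.436147/(2·0.118²) = 338.845.
The smallest integer n is 339.

339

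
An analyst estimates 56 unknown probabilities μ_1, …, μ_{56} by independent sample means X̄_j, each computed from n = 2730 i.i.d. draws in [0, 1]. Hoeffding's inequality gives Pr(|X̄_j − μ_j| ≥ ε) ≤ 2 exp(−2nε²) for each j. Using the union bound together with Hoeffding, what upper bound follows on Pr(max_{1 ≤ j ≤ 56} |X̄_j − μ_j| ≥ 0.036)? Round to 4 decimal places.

0.0946

Per-experiment Hoeffding bound: 2·exp(−2·2730·0.036²) = 2·exp(−7.07616) = 0.00169.
Union bound over 56 events: 56·0.00169 = 0.09464.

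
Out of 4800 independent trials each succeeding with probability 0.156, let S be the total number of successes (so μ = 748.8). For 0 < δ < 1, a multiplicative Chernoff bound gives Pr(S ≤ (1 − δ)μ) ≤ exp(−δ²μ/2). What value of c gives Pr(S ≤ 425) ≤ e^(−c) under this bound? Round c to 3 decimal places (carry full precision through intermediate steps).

Write 425 = (1 − δ)μ, so δ = 1 − 425/748.8 = 0.4324252…
Then the exponent is δ²μ/2 = (μ − 425)²/(2μ) = 70.009642.

70.010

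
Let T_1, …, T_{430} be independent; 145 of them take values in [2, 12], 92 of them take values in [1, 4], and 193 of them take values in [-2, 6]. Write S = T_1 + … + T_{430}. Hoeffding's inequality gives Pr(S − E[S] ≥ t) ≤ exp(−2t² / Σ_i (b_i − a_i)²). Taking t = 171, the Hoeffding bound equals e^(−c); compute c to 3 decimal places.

2.113

Σ(b_i − a_i)² = 145·10² + 92·3² + 193·8² = 27680.
c = 2t² / 27680 = 2·171² / 27680 = 2.1128.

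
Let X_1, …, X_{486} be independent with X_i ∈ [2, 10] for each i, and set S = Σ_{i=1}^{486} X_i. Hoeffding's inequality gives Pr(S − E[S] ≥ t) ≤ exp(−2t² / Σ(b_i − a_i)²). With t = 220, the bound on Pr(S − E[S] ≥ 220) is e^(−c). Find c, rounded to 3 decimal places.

3.112

Σ(b_i − a_i)² = 486·(8)² = 31104.
c = 2t²/31104 = 2·220²/31104 = 3.1121.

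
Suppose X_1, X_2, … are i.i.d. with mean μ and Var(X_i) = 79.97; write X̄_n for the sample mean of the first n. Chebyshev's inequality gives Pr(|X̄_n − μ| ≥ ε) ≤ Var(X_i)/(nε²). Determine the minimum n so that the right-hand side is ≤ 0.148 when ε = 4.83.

Require 79.97/(n·4.83²) ≤ 0.148, i.e. n ≥ 79.97/(0.148·4.83²) = 23.162.
The smallest integer n is 24.

24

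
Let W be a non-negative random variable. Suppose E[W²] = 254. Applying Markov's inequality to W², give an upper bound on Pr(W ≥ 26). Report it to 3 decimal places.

Since W ≥ 0, the event {W ≥ 26} is the same as {W² ≥ 676}.
Markov's inequality applied to W² gives Pr(W² ≥ 676) ≤ E[W²]/676 = 254/676 = 0.3757.

0.376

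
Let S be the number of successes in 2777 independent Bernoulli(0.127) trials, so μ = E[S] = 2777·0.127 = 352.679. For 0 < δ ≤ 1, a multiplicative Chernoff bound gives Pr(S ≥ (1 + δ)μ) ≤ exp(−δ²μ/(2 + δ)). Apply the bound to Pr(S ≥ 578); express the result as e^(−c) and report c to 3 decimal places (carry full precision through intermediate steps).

Write 578 = (1 + δ)μ, so δ = 578/352.679 − 1 = 0.6388841…
Then the exponent is δ²μ/(2 + δ) = (578 − μ)² / (μ·(2 + δ)) = 54.551089.

54.551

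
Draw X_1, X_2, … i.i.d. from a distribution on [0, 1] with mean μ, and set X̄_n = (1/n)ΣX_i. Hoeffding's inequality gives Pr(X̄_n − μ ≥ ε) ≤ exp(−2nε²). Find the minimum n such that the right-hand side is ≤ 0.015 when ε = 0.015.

Require exp(−2nε²) ≤ 0.015, i.e. 2nε² ≥ ln(1/0.015) = 4.199705.
So n ≥ 4.199705 / (2·0.015²) = 9332.678.
The smallest integer n is 9333.

9333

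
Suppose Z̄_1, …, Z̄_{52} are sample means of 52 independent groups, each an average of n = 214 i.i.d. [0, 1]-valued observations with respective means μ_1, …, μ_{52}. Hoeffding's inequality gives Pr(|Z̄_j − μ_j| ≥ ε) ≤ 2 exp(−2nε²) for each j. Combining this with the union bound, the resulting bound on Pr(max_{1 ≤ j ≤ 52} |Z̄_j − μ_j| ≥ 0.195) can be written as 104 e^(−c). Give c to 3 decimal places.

Union bound over the 52 events: Pr(max_{1 ≤ j ≤ 52} |Z̄_j − μ_j| ≥ 0.195) ≤ 52·2·exp(−2nε²) = 104 exp(−2·214·0.195²).
So c = 2·214·0.195² = 16.2747.

16.275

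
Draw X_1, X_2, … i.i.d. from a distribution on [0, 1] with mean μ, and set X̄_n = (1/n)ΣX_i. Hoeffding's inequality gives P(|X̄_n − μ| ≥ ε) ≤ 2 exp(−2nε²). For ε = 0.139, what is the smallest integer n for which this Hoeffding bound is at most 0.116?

74

Require 2·exp(−2nε²) ≤ 0.116, i.e. 2nε² ≥ ln(2/0.116) = 2.847312.
So n ≥ 2.847312 / (2·0.139²) = 73.684.
The smallest integer n is 74.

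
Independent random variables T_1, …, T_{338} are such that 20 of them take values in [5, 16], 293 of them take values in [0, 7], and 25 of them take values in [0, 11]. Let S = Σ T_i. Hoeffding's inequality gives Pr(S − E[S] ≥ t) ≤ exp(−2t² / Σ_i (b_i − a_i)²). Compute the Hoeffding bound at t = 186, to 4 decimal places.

Σ(b_i − a_i)² = 20·11² + 293·7² + 25·11² = 19802.
Exponent = 2·186² / 19802 = 3.49419.
Bound = exp(−3.49419) = 0.03037.

0.0304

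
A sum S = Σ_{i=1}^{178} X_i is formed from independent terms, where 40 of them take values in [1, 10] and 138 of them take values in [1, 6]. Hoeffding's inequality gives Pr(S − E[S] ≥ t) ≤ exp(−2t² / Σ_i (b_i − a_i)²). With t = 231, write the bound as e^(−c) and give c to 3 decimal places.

15.952

Σ(b_i − a_i)² = 40·9² + 138·5² = 6690.
c = 2t² / 6690 = 2·231² / 6690 = 15.9525.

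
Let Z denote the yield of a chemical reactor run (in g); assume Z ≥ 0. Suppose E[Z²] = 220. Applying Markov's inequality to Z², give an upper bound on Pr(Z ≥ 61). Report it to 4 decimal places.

0.0591

Since Z ≥ 0, the event {Z ≥ 61} is the same as {Z² ≥ 3721}.
Markov's inequality applied to Z² gives Pr(Z² ≥ 3721) ≤ E[Z²]/3721 = 220/3721 = 0.0591.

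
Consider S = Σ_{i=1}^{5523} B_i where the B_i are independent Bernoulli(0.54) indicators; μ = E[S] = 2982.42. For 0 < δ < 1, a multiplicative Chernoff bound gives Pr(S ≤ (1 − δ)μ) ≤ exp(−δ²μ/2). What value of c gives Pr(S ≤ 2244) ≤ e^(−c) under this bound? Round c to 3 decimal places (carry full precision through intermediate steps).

91.413

Write 2244 = (1 − δ)μ, so δ = 1 − 2244/2982.42 = 0.2475909…
Then the exponent is δ²μ/2 = (μ − 2244)²/(2μ) = 91.413030.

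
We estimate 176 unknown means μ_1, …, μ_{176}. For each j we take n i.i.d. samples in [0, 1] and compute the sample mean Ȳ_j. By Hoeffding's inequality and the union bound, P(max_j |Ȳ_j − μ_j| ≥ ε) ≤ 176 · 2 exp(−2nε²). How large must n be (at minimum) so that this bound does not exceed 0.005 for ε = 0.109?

Need 2·176·exp(−2nε²) ≤ 0.005, i.e. exp(−2nε²) ≤ 0.005/352.
So 2nε² ≥ ln(352/0.005) = 11.161949.
Hence n ≥ 11.161949/(2·0.109²) = 469.739.
The smallest integer n is 470.

470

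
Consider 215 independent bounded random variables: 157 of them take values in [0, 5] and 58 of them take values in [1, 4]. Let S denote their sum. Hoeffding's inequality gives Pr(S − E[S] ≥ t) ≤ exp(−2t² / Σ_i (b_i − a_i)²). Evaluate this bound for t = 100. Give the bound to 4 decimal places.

Σ(b_i − a_i)² = 157·5² + 58·3² = 4447.
Exponent = 2·100² / 4447 = 4.49741.
Bound = exp(−4.49741) = 0.01114.

0.0111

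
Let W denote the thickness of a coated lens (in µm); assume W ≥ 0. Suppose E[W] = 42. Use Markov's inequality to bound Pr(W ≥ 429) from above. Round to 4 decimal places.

Markov's inequality: for a non-negative random variable, Pr(W ≥ a) ≤ E[W]/a.
Here E[W] = 42 and a = 429, so the bound is 42/429 = 0.0979.

0.0979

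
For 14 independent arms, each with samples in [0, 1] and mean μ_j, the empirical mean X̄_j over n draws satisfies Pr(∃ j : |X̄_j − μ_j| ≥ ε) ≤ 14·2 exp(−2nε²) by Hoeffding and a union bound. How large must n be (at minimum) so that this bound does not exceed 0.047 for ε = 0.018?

9861

Need 2·14·exp(−2nε²) ≤ 0.047, i.e. exp(−2nε²) ≤ 0.047/28.
So 2nε² ≥ ln(28/0.047) = 6.389812.
Hence n ≥ 6.389812/(2·0.018²) = 9860.821.
The smallest integer n is 9861.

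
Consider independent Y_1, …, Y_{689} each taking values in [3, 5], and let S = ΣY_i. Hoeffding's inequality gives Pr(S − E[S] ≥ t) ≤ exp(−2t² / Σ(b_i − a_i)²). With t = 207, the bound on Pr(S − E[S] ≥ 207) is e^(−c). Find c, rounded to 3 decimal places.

Σ(b_i − a_i)² = 689·(2)² = 2756.
c = 2t²/2756 = 2·207²/2756 = 31.0951.

31.095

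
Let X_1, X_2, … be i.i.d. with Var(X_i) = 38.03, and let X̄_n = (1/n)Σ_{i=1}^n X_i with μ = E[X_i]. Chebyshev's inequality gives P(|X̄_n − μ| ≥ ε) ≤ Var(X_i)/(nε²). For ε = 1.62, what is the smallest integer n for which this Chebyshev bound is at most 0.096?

151

Require 38.03/(n·1.62²) ≤ 0.096, i.e. n ≥ 38.03/(0.096·1.62²) = 150.947.
The smallest integer n is 151.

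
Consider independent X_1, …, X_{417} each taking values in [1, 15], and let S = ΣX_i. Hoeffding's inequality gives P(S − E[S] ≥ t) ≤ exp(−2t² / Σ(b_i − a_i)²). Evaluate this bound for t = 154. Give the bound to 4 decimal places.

0.5597

Σ(b_i − a_i)² = 417·(14)² = 81732.
Exponent = 2·154²/81732 = 0.5803.
Bound = exp(−0.5803) = 0.55971.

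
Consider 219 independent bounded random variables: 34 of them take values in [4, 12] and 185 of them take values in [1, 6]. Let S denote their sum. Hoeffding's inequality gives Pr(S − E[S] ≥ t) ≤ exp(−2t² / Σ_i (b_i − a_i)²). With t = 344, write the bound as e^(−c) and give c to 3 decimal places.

Σ(b_i − a_i)² = 34·8² + 185·5² = 6801.
c = 2t² / 6801 = 2·344² / 6801 = 34.7996.

34.800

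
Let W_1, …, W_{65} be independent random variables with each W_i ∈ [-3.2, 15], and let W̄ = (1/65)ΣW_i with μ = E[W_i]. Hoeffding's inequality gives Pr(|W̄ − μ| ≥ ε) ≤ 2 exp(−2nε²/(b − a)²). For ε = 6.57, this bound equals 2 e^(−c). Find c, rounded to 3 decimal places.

16.941

c = 2nε²/(b − a)² = 2·65·6.57² / 18.2² = 16.9407.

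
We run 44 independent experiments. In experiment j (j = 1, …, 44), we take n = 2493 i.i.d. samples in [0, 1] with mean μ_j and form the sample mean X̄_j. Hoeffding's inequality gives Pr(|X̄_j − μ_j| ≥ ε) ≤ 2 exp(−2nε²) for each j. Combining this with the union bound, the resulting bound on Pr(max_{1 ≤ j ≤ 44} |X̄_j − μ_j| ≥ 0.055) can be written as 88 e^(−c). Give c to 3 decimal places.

15.083

Union bound over the 44 events: Pr(max_{1 ≤ j ≤ 44} |X̄_j − μ_j| ≥ 0.055) ≤ 44·2·exp(−2nε²) = 88 exp(−2·2493·0.055²).
So c = 2·2493·0.055² = 15.0826.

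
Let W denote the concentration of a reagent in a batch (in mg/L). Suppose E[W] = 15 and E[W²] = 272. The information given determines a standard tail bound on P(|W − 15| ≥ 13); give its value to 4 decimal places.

The first two moments determine the variance, so Chebyshev's inequality is the sharpest standard bound available.
Var(W) = E[W²] − (E[W])² = 272 − 225 = 47.
Chebyshev's inequality: P(|W − μ| ≥ t) ≤ Var(W)/t² = 47/169 = 0.2781.

0.2781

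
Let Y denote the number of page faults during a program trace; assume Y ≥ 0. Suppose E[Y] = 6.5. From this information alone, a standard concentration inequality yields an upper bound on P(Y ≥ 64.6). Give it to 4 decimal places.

Only the mean of a non-negative variable is known, so Markov's inequality is the applicable tail bound.
Markov's inequality: for a non-negative random variable, P(Y ≥ a) ≤ E[Y]/a.
Here E[Y] = 6.5 and a = 64.6, so the bound is 6.5/64.6 = 0.1006.

0.1006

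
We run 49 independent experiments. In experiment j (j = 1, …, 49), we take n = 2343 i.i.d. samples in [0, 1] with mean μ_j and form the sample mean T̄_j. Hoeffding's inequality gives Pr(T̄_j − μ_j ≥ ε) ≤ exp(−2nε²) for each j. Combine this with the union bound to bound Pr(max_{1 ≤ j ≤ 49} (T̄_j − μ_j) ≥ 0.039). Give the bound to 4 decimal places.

0.0393

Per-experiment Hoeffding bound: exp(−2·2343·0.039²) = exp(−7.12741) = 0.0008028.
Union bound over 49 events: 49·0.0008028 = 0.03934.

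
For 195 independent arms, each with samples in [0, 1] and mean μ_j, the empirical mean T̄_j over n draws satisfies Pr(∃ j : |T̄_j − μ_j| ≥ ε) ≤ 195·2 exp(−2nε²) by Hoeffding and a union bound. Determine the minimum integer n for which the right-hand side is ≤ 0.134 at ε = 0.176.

129

Need 2·195·exp(−2nε²) ≤ 0.134, i.e. exp(−2nε²) ≤ 0.134/390.
So 2nε² ≥ ln(390/0.134) = 7.976062.
Hence n ≥ 7.976062/(2·0.176²) = 128.746.
The smallest integer n is 129.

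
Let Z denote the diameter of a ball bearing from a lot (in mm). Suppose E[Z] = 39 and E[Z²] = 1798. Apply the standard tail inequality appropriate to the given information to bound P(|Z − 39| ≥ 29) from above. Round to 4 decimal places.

The first two moments determine the variance, so Chebyshev's inequality is the sharpest standard bound available.
Var(Z) = E[Z²] − (E[Z])² = 1798 − 1521 = 277.
Chebyshev's inequality: P(|Z − μ| ≥ t) ≤ Var(Z)/t² = 277/841 = 0.3294.

0.3294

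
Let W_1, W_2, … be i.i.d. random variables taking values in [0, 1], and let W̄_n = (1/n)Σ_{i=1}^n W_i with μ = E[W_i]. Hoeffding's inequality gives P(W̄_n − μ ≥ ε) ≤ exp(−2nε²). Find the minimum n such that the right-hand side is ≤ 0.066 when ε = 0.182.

Require exp(−2nε²) ≤ 0.066, i.e. 2nε² ≥ ln(1/0.066) = 2.718101.
So n ≥ 2.718101 / (2·0.182²) = 41.029.
The smallest integer n is 42.

42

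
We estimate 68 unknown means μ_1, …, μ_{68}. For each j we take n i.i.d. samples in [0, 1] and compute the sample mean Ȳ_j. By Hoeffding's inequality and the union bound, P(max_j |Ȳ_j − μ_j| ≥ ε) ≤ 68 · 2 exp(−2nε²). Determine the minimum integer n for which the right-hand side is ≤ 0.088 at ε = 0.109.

310

Need 2·68·exp(−2nε²) ≤ 0.088, i.e. exp(−2nε²) ≤ 0.088/136.
So 2nε² ≥ ln(136/0.088) = 7.343073.
Hence n ≥ 7.343073/(2·0.109²) = 309.026.
The smallest integer n is 310.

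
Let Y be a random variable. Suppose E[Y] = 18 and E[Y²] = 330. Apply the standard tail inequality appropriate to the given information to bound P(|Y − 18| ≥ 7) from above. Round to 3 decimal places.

0.122

The first two moments determine the variance, so Chebyshev's inequality is the sharpest standard bound available.
Var(Y) = E[Y²] − (E[Y])² = 330 − 324 = 6.
Chebyshev's inequality: P(|Y − μ| ≥ t) ≤ Var(Y)/t² = 6/49 = 0.1224.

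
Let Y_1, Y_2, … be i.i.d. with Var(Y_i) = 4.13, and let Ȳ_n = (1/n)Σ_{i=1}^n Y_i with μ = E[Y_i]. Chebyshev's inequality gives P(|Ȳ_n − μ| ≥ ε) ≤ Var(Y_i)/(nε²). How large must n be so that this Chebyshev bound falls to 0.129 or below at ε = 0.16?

Require 4.13/(n·0.16²) ≤ 0.129, i.e. n ≥ 4.13/(0.129·0.16²) = 1250.606.
The smallest integer n is 1251.

1251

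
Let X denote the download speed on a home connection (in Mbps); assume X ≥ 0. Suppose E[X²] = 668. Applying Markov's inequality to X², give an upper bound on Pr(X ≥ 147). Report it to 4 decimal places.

Since X ≥ 0, the event {X ≥ 147} is the same as {X² ≥ 21609}.
Markov's inequality applied to X² gives Pr(X² ≥ 21609) ≤ E[X²]/21609 = 668/21609 = 0.0309.

0.0309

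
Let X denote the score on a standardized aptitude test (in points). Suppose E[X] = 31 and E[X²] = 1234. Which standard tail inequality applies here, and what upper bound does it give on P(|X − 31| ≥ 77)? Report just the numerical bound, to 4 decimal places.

0.0460

The first two moments determine the variance, so Chebyshev's inequality is the sharpest standard bound available.
Var(X) = E[X²] − (E[X])² = 1234 − 961 = 273.
Chebyshev's inequality: P(|X − μ| ≥ t) ≤ Var(X)/t² = 273/5929 = 0.0460.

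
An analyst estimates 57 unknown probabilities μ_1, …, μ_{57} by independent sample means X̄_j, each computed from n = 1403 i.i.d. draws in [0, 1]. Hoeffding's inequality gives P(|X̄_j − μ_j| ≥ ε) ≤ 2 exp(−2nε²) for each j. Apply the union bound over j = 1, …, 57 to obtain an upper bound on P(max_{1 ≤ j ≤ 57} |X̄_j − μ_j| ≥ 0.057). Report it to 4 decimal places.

Per-experiment Hoeffding bound: 2·exp(−2·1403·0.057²) = 2·exp(−9.11669) = 0.00021963.
Union bound over 57 events: 57·0.00021963 = 0.01252.

0.0125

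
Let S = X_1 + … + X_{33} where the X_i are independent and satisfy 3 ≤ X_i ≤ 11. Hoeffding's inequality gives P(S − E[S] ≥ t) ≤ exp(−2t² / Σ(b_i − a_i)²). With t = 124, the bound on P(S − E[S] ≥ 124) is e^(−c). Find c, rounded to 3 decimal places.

Σ(b_i − a_i)² = 33·(8)² = 2112.
c = 2t²/2112 = 2·124²/2112 = 14.5606.

14.561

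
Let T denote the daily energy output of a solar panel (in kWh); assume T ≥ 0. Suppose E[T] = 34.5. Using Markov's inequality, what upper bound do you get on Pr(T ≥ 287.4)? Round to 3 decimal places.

Markov's inequality: for a non-negative random variable, Pr(T ≥ a) ≤ E[T]/a.
Here E[T] = 34.5 and a = 287.4, so the bound is 34.5/287.4 = 0.1200.

0.120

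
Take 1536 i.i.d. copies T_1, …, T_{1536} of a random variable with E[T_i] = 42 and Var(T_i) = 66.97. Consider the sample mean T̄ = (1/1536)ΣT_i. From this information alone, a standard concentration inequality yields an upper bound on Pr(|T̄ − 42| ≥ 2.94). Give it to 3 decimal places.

With mean and variance of each term known, Chebyshev's inequality bounds the deviation of the sum (or sample mean).
Var(T̄) = Var(T_i)/n = 66.97/1536 = 0.0436.
Chebyshev: Pr(|T̄ − 42| ≥ 2.94) ≤ Var(T̄)/(2.94)² = 66.97/(1536·2.94²) = 0.0050.

0.005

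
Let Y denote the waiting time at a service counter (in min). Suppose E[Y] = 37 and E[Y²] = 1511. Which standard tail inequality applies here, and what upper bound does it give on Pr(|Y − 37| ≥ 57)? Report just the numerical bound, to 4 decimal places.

The first two moments determine the variance, so Chebyshev's inequality is the sharpest standard bound available.
Var(Y) = E[Y²] − (E[Y])² = 1511 − 1369 = 142.
Chebyshev's inequality: Pr(|Y − μ| ≥ t) ≤ Var(Y)/t² = 142/3249 = 0.0437.

0.0437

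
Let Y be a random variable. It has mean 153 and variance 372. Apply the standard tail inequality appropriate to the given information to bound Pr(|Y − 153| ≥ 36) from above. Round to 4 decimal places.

Mean and variance are known, so Chebyshev's inequality applies.
Chebyshev: Pr(|Y − μ| ≥ t) ≤ Var(Y)/t².
Bound = 372 / 1296 = 0.2870.

0.2870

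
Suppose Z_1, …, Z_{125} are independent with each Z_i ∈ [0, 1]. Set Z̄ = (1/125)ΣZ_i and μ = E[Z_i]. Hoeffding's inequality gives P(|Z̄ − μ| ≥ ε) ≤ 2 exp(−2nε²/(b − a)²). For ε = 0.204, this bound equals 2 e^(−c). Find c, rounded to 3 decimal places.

10.404

c = 2nε²/(b − a)² = 2·125·0.204² / 1² = 10.4040.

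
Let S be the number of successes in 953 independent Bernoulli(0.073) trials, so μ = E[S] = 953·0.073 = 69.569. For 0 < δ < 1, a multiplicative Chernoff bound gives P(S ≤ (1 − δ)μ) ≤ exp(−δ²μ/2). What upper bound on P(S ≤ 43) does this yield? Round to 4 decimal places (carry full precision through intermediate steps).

0.0063

Write 43 = (1 − δ)μ, so δ = 1 − 43/69.569 = 0.3819086…
Then the exponent is δ²μ/2 = (μ − 43)²/(2μ) = 5.073465.
Bound = exp(−5.073465) = 0.00626.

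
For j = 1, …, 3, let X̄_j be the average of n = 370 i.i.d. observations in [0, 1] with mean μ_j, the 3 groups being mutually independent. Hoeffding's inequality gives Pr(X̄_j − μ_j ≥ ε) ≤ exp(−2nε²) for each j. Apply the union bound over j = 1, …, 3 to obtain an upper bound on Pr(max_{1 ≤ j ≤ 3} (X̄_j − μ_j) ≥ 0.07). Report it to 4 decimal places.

Per-experiment Hoeffding bound: exp(−2·370·0.07²) = exp(−3.62600) = 0.026622.
Union bound over 3 events: 3·0.026622 = 0.07987.

0.0799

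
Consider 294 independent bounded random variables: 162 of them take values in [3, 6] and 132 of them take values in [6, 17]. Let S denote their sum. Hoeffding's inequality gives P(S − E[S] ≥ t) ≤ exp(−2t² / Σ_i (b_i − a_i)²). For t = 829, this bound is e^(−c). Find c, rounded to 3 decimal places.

Σ(b_i − a_i)² = 162·3² + 132·11² = 17430.
c = 2t² / 17430 = 2·829² / 17430 = 78.8573.

78.857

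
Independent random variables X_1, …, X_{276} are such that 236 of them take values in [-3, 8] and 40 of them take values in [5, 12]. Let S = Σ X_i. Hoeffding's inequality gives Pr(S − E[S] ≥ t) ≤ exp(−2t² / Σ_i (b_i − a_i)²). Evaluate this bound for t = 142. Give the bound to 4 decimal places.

Σ(b_i − a_i)² = 236·11² + 40·7² = 30516.
Exponent = 2·142² / 30516 = 1.32154.
Bound = exp(−1.32154) = 0.26673.

0.2667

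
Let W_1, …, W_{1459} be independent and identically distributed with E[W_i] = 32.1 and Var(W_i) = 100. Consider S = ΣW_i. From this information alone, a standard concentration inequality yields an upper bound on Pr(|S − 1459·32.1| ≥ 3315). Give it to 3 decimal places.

0.013

With mean and variance of each term known, Chebyshev's inequality bounds the deviation of the sum (or sample mean).
Var(S) = n·Var(W_i) = 1459·100 = 145900.
Chebyshev: Pr(|S − 1459·32.1| ≥ 3315) ≤ Var(S)/3315² = 145900/10989225 = 0.0133.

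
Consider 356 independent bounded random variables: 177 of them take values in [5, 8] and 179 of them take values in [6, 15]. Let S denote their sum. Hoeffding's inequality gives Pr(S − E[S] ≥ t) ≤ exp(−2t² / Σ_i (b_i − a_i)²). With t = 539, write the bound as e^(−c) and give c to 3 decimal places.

36.108

Σ(b_i − a_i)² = 177·3² + 179·9² = 16092.
c = 2t² / 16092 = 2·539² / 16092 = 36.1075.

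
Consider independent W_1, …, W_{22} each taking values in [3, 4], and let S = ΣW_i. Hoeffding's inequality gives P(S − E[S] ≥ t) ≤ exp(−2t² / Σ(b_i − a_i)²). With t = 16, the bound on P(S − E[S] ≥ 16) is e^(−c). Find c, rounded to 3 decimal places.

Σ(b_i − a_i)² = 22·(1)² = 22.
c = 2t²/22 = 2·16²/22 = 23.2727.

23.273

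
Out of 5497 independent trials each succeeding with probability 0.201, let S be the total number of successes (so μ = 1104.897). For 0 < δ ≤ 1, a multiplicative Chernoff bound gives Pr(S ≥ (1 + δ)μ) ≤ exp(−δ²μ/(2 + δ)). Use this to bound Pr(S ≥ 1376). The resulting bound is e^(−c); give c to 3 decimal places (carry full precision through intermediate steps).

29.625

Write 1376 = (1 + δ)μ, so δ = 1376/1104.897 − 1 = 0.245365…
Then the exponent is δ²μ/(2 + δ) = (1376 − μ)² / (μ·(2 + δ)) = 29.625106.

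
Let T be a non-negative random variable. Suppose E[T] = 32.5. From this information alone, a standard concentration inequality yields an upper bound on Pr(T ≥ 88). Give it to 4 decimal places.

Only the mean of a non-negative variable is known, so Markov's inequality is the applicable tail bound.
Markov's inequality: for a non-negative random variable, Pr(T ≥ a) ≤ E[T]/a.
Here E[T] = 32.5 and a = 88, so the bound is 32.5/88 = 0.3693.

0.3693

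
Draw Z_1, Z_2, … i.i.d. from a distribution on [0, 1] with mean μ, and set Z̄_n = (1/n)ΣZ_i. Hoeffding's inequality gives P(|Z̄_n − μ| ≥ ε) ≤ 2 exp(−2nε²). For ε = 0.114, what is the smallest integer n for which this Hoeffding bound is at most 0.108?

113

Require 2·exp(−2nε²) ≤ 0.108, i.e. 2nε² ≥ ln(2/0.108) = 2.918771.
So n ≥ 2.918771 / (2·0.114²) = 112.295.
The smallest integer n is 113.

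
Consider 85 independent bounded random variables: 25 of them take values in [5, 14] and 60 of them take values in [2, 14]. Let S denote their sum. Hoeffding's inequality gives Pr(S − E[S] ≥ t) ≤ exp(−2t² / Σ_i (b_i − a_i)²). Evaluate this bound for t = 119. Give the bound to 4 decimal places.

Σ(b_i − a_i)² = 25·9² + 60·12² = 10665.
Exponent = 2·119² / 10665 = 2.65560.
Bound = exp(−2.65560) = 0.07026.

0.0703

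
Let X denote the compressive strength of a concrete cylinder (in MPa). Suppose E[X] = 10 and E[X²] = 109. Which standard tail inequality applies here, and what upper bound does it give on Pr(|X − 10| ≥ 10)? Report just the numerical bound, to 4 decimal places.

The first two moments determine the variance, so Chebyshev's inequality is the sharpest standard bound available.
Var(X) = E[X²] − (E[X])² = 109 − 100 = 9.
Chebyshev's inequality: Pr(|X − μ| ≥ t) ≤ Var(X)/t² = 9/100 = 0.0900.

0.0900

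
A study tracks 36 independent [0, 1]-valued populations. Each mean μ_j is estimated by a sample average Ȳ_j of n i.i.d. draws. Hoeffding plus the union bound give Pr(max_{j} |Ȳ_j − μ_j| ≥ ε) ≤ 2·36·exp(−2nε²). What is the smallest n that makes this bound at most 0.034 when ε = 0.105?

348

Need 2·36·exp(−2nε²) ≤ 0.034, i.e. exp(−2nε²) ≤ 0.034/72.
So 2nε² ≥ ln(72/0.034) = 7.658061.
Hence n ≥ 7.658061/(2·0.105²) = 347.304.
The smallest integer n is 348.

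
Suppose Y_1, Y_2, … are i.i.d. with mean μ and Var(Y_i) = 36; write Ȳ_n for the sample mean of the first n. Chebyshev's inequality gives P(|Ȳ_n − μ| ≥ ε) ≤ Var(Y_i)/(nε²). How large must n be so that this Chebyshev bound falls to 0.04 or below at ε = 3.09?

Require 36/(n·3.09²) ≤ 0.04, i.e. n ≥ 36/(0.04·3.09²) = 94.260.
The smallest integer n is 95.

95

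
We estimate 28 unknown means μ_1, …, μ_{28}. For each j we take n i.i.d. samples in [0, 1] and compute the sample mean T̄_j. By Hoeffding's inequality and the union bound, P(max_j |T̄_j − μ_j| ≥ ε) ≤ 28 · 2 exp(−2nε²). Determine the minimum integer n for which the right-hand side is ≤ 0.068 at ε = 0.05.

1343

Need 2·28·exp(−2nε²) ≤ 0.068, i.e. exp(−2nε²) ≤ 0.068/56.
So 2nε² ≥ ln(56/0.068) = 6.713599.
Hence n ≥ 6.713599/(2·0.05²) = 1342.720.
The smallest integer n is 1343.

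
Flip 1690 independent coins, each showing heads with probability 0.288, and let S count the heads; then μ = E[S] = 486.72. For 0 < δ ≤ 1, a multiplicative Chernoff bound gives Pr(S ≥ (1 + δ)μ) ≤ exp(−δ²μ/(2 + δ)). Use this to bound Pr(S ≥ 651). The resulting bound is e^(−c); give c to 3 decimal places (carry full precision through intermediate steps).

Write 651 = (1 + δ)μ, so δ = 651/486.72 − 1 = 0.3375247…
Then the exponent is δ²μ/(2 + δ) = (651 − μ)² / (μ·(2 + δ)) = 23.721055.

23.721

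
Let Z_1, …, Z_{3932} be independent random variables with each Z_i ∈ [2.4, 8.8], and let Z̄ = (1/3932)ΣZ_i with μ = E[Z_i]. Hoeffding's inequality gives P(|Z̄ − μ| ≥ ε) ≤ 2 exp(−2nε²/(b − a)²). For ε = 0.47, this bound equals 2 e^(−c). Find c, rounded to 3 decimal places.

42.411

c = 2nε²/(b − a)² = 2·3932·0.47² / 6.4² = 42.4111.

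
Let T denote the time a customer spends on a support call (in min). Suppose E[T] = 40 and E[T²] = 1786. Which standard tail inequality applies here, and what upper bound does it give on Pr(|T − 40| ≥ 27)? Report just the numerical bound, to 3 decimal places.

The first two moments determine the variance, so Chebyshev's inequality is the sharpest standard bound available.
Var(T) = E[T²] − (E[T])² = 1786 − 1600 = 186.
Chebyshev's inequality: Pr(|T − μ| ≥ t) ≤ Var(T)/t² = 186/729 = 0.2551.

0.255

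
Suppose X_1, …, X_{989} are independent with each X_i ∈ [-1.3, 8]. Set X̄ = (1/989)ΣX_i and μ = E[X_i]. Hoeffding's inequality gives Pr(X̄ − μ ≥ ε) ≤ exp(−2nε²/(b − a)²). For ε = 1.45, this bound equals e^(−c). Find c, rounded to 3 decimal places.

c = 2nε²/(b − a)² = 2·989·1.45² / 9.3² = 48.0835.

48.084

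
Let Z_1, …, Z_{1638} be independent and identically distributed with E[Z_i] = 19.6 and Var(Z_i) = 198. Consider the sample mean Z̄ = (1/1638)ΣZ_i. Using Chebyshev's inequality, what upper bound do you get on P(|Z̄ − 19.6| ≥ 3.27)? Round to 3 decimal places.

Var(Z̄) = Var(Z_i)/n = 198/1638 = 0.12088.
Chebyshev: P(|Z̄ − 19.6| ≥ 3.27) ≤ Var(Z̄)/(3.27)² = 198/(1638·3.27²) = 0.0113.

0.011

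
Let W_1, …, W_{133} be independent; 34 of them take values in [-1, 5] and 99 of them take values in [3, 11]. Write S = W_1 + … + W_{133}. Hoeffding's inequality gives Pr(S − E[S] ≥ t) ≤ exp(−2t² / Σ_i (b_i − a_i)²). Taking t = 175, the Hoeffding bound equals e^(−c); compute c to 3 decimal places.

8.102

Σ(b_i − a_i)² = 34·6² + 99·8² = 7560.
c = 2t² / 7560 = 2·175² / 7560 = 8.1019.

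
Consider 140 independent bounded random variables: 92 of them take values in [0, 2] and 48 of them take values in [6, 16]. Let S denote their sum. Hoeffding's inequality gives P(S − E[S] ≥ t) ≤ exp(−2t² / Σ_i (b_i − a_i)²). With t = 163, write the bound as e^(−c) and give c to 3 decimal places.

10.282

Σ(b_i − a_i)² = 92·2² + 48·10² = 5168.
c = 2t² / 5168 = 2·163² / 5168 = 10.2821.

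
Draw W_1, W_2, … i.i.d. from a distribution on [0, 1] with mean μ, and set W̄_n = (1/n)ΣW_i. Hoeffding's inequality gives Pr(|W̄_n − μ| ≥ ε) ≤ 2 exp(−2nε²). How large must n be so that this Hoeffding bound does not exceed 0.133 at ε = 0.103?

Require 2·exp(−2nε²) ≤ 0.133, i.e. 2nε² ≥ ln(2/0.133) = 2.710553.
So n ≥ 2.710553 / (2·0.103²) = 127.748.
The smallest integer n is 128.

128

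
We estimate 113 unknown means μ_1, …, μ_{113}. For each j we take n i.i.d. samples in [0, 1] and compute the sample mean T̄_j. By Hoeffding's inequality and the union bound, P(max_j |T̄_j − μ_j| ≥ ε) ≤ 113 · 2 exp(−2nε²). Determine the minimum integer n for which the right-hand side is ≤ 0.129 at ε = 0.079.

Need 2·113·exp(−2nε²) ≤ 0.129, i.e. exp(−2nε²) ≤ 0.129/226.
So 2nε² ≥ ln(226/0.129) = 7.468478.
Hence n ≥ 7.468478/(2·0.079²) = 598.340.
The smallest integer n is 599.

599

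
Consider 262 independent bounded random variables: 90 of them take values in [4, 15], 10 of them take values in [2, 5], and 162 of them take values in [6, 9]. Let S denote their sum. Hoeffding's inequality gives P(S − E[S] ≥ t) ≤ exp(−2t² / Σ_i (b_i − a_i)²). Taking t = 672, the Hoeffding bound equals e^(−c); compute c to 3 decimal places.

Σ(b_i − a_i)² = 90·11² + 10·3² + 162·3² = 12438.
c = 2t² / 12438 = 2·672² / 12438 = 72.6136.

72.614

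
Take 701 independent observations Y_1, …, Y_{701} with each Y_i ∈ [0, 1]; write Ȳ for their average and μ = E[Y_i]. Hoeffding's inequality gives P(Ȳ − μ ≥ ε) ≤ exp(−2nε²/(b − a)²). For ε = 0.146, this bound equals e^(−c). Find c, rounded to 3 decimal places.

c = 2nε²/(b − a)² = 2·701·0.146² / 1² = 29.8850.

29.885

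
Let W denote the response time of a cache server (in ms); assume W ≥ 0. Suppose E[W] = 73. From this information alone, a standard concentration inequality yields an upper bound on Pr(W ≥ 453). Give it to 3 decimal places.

0.161

Only the mean of a non-negative variable is known, so Markov's inequality is the applicable tail bound.
Markov's inequality: for a non-negative random variable, Pr(W ≥ a) ≤ E[W]/a.
Here E[W] = 73 and a = 453, so the bound is 73/453 = 0.1611.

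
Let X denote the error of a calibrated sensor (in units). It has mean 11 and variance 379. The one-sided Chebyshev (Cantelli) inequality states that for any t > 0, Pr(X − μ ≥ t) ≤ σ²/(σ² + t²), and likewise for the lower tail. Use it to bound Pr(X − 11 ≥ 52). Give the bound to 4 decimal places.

0.1229

Here σ² = 379 and t = 52, so σ² + t² = 3083.
Cantelli's bound: 379/3083 = 0.1229.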